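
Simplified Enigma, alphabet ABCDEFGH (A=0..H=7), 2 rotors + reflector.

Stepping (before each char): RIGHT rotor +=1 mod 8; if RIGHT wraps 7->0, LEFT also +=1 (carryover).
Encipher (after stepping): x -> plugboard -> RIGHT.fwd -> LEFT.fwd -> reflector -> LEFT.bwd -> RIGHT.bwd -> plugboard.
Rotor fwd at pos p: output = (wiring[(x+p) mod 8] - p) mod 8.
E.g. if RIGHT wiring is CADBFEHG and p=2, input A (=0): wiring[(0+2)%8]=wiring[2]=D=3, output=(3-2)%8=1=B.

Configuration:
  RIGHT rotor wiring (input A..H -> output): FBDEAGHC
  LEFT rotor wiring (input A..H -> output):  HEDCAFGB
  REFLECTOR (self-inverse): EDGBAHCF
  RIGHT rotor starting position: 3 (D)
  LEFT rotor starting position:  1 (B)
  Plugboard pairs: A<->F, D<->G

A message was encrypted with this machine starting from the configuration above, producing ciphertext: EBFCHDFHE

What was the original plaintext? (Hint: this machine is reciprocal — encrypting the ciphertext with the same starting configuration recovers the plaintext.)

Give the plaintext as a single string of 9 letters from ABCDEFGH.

Char 1 ('E'): step: R->4, L=1; E->plug->E->R->B->L->C->refl->G->L'->H->R'->G->plug->D
Char 2 ('B'): step: R->5, L=1; B->plug->B->R->C->L->B->refl->D->L'->A->R'->D->plug->G
Char 3 ('F'): step: R->6, L=1; F->plug->A->R->B->L->C->refl->G->L'->H->R'->C->plug->C
Char 4 ('C'): step: R->7, L=1; C->plug->C->R->C->L->B->refl->D->L'->A->R'->H->plug->H
Char 5 ('H'): step: R->0, L->2 (L advanced); H->plug->H->R->C->L->G->refl->C->L'->H->R'->G->plug->D
Char 6 ('D'): step: R->1, L=2; D->plug->G->R->B->L->A->refl->E->L'->E->R'->H->plug->H
Char 7 ('F'): step: R->2, L=2; F->plug->A->R->B->L->A->refl->E->L'->E->R'->D->plug->G
Char 8 ('H'): step: R->3, L=2; H->plug->H->R->A->L->B->refl->D->L'->D->R'->C->plug->C
Char 9 ('E'): step: R->4, L=2; E->plug->E->R->B->L->A->refl->E->L'->E->R'->A->plug->F

Answer: DGCHDHGCF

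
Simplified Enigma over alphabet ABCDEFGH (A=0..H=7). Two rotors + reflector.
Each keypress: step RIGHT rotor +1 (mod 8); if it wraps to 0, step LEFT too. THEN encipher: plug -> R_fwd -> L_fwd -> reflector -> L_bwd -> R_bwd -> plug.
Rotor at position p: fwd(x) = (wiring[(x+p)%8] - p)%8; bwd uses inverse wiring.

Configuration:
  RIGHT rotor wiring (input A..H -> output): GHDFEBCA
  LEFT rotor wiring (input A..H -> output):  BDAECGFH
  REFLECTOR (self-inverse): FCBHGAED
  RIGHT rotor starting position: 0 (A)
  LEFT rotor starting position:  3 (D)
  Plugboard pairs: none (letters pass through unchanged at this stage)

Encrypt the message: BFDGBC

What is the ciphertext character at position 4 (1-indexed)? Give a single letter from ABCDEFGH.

Char 1 ('B'): step: R->1, L=3; B->plug->B->R->C->L->D->refl->H->L'->B->R'->F->plug->F
Char 2 ('F'): step: R->2, L=3; F->plug->F->R->G->L->A->refl->F->L'->H->R'->D->plug->D
Char 3 ('D'): step: R->3, L=3; D->plug->D->R->H->L->F->refl->A->L'->G->R'->C->plug->C
Char 4 ('G'): step: R->4, L=3; G->plug->G->R->H->L->F->refl->A->L'->G->R'->C->plug->C

C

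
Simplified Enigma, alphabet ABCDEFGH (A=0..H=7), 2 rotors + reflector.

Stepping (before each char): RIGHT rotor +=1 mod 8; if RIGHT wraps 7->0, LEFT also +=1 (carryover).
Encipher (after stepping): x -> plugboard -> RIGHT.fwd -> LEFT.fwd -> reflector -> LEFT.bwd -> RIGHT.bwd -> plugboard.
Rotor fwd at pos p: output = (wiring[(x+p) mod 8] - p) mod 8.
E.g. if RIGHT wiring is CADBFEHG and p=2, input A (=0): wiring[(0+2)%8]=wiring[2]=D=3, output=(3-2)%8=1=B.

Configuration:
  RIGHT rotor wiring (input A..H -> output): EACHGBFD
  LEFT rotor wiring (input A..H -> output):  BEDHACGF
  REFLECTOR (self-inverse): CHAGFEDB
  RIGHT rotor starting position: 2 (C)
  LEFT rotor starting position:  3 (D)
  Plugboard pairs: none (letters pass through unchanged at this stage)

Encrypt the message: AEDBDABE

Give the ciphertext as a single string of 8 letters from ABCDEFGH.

Answer: HCAHBBAH

Derivation:
Char 1 ('A'): step: R->3, L=3; A->plug->A->R->E->L->C->refl->A->L'->H->R'->H->plug->H
Char 2 ('E'): step: R->4, L=3; E->plug->E->R->A->L->E->refl->F->L'->B->R'->C->plug->C
Char 3 ('D'): step: R->5, L=3; D->plug->D->R->H->L->A->refl->C->L'->E->R'->A->plug->A
Char 4 ('B'): step: R->6, L=3; B->plug->B->R->F->L->G->refl->D->L'->D->R'->H->plug->H
Char 5 ('D'): step: R->7, L=3; D->plug->D->R->D->L->D->refl->G->L'->F->R'->B->plug->B
Char 6 ('A'): step: R->0, L->4 (L advanced); A->plug->A->R->E->L->F->refl->E->L'->A->R'->B->plug->B
Char 7 ('B'): step: R->1, L=4; B->plug->B->R->B->L->G->refl->D->L'->H->R'->A->plug->A
Char 8 ('E'): step: R->2, L=4; E->plug->E->R->D->L->B->refl->H->L'->G->R'->H->plug->H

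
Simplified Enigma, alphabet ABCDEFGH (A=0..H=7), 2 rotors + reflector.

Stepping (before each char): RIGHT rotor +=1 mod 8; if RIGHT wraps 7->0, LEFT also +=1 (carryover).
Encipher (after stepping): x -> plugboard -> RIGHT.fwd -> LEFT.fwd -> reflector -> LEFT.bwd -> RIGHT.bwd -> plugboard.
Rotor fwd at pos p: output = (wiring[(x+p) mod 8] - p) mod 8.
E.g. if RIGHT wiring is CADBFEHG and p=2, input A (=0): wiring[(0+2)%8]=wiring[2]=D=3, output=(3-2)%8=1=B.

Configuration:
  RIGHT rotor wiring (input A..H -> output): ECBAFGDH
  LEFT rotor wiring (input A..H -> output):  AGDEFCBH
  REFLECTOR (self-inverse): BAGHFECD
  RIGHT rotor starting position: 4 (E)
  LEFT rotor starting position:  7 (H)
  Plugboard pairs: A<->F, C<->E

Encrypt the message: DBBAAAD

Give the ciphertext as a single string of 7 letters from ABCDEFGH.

Answer: CHGDECH

Derivation:
Char 1 ('D'): step: R->5, L=7; D->plug->D->R->H->L->C->refl->G->L'->F->R'->E->plug->C
Char 2 ('B'): step: R->6, L=7; B->plug->B->R->B->L->B->refl->A->L'->A->R'->H->plug->H
Char 3 ('B'): step: R->7, L=7; B->plug->B->R->F->L->G->refl->C->L'->H->R'->G->plug->G
Char 4 ('A'): step: R->0, L->0 (L advanced); A->plug->F->R->G->L->B->refl->A->L'->A->R'->D->plug->D
Char 5 ('A'): step: R->1, L=0; A->plug->F->R->C->L->D->refl->H->L'->H->R'->C->plug->E
Char 6 ('A'): step: R->2, L=0; A->plug->F->R->F->L->C->refl->G->L'->B->R'->E->plug->C
Char 7 ('D'): step: R->3, L=0; D->plug->D->R->A->L->A->refl->B->L'->G->R'->H->plug->H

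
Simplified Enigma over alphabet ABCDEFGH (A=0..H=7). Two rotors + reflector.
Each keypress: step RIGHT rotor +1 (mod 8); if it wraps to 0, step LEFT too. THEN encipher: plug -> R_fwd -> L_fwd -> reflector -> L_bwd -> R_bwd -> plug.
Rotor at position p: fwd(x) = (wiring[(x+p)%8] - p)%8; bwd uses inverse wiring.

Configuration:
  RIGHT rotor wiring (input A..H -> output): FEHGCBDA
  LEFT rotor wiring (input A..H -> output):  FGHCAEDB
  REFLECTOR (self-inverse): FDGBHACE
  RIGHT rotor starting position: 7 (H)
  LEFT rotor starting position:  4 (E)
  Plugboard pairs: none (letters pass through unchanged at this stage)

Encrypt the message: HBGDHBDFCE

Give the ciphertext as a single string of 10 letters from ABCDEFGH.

Char 1 ('H'): step: R->0, L->5 (L advanced); H->plug->H->R->A->L->H->refl->E->L'->C->R'->E->plug->E
Char 2 ('B'): step: R->1, L=5; B->plug->B->R->G->L->F->refl->A->L'->D->R'->A->plug->A
Char 3 ('G'): step: R->2, L=5; G->plug->G->R->D->L->A->refl->F->L'->G->R'->F->plug->F
Char 4 ('D'): step: R->3, L=5; D->plug->D->R->A->L->H->refl->E->L'->C->R'->F->plug->F
Char 5 ('H'): step: R->4, L=5; H->plug->H->R->C->L->E->refl->H->L'->A->R'->F->plug->F
Char 6 ('B'): step: R->5, L=5; B->plug->B->R->G->L->F->refl->A->L'->D->R'->C->plug->C
Char 7 ('D'): step: R->6, L=5; D->plug->D->R->G->L->F->refl->A->L'->D->R'->H->plug->H
Char 8 ('F'): step: R->7, L=5; F->plug->F->R->D->L->A->refl->F->L'->G->R'->B->plug->B
Char 9 ('C'): step: R->0, L->6 (L advanced); C->plug->C->R->H->L->G->refl->C->L'->G->R'->D->plug->D
Char 10 ('E'): step: R->1, L=6; E->plug->E->R->A->L->F->refl->A->L'->D->R'->A->plug->A

Answer: EAFFFCHBDA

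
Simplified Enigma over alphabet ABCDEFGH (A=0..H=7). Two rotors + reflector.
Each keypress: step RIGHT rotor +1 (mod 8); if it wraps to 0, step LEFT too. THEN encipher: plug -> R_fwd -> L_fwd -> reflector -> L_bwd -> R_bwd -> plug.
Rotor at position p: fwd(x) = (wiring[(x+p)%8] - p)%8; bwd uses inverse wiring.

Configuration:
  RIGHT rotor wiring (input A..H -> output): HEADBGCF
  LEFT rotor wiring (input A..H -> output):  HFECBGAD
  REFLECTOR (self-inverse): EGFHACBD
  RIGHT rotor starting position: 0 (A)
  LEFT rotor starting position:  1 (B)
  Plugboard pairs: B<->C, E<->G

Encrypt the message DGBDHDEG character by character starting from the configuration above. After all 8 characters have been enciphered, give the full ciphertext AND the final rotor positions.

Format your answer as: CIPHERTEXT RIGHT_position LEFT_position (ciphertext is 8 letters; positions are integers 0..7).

Char 1 ('D'): step: R->1, L=1; D->plug->D->R->A->L->E->refl->A->L'->D->R'->A->plug->A
Char 2 ('G'): step: R->2, L=1; G->plug->E->R->A->L->E->refl->A->L'->D->R'->F->plug->F
Char 3 ('B'): step: R->3, L=1; B->plug->C->R->D->L->A->refl->E->L'->A->R'->A->plug->A
Char 4 ('D'): step: R->4, L=1; D->plug->D->R->B->L->D->refl->H->L'->F->R'->A->plug->A
Char 5 ('H'): step: R->5, L=1; H->plug->H->R->E->L->F->refl->C->L'->G->R'->G->plug->E
Char 6 ('D'): step: R->6, L=1; D->plug->D->R->G->L->C->refl->F->L'->E->R'->A->plug->A
Char 7 ('E'): step: R->7, L=1; E->plug->G->R->H->L->G->refl->B->L'->C->R'->F->plug->F
Char 8 ('G'): step: R->0, L->2 (L advanced); G->plug->E->R->B->L->A->refl->E->L'->D->R'->D->plug->D
Final: ciphertext=AFAAEAFD, RIGHT=0, LEFT=2

Answer: AFAAEAFD 0 2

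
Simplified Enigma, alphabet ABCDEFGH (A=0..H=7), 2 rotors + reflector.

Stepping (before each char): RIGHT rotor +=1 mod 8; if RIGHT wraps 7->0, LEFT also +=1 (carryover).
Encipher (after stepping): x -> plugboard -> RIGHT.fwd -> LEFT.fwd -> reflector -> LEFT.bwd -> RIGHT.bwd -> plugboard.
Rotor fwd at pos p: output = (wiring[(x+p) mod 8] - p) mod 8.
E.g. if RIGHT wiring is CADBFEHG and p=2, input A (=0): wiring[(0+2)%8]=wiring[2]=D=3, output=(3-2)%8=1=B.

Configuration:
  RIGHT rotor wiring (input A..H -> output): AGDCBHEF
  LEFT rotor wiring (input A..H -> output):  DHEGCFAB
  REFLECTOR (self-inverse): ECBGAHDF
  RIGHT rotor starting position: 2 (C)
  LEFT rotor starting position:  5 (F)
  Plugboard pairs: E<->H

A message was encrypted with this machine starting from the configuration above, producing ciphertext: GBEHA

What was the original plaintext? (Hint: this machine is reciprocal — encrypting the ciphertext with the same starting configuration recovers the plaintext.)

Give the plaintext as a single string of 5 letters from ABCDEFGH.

Answer: DDFBD

Derivation:
Char 1 ('G'): step: R->3, L=5; G->plug->G->R->D->L->G->refl->D->L'->B->R'->D->plug->D
Char 2 ('B'): step: R->4, L=5; B->plug->B->R->D->L->G->refl->D->L'->B->R'->D->plug->D
Char 3 ('E'): step: R->5, L=5; E->plug->H->R->E->L->C->refl->B->L'->G->R'->F->plug->F
Char 4 ('H'): step: R->6, L=5; H->plug->E->R->F->L->H->refl->F->L'->H->R'->B->plug->B
Char 5 ('A'): step: R->7, L=5; A->plug->A->R->G->L->B->refl->C->L'->E->R'->D->plug->D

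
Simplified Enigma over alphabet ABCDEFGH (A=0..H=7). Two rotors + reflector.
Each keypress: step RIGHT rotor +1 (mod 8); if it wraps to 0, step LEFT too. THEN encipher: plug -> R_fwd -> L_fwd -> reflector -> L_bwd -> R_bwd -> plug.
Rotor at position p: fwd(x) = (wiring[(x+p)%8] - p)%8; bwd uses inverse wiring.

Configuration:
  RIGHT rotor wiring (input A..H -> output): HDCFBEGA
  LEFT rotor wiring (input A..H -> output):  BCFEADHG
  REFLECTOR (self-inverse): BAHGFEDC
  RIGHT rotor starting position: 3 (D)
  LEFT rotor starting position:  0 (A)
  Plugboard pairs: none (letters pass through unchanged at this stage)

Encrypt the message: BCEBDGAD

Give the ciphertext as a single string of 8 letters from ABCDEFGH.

Char 1 ('B'): step: R->4, L=0; B->plug->B->R->A->L->B->refl->A->L'->E->R'->D->plug->D
Char 2 ('C'): step: R->5, L=0; C->plug->C->R->D->L->E->refl->F->L'->C->R'->D->plug->D
Char 3 ('E'): step: R->6, L=0; E->plug->E->R->E->L->A->refl->B->L'->A->R'->A->plug->A
Char 4 ('B'): step: R->7, L=0; B->plug->B->R->A->L->B->refl->A->L'->E->R'->C->plug->C
Char 5 ('D'): step: R->0, L->1 (L advanced); D->plug->D->R->F->L->G->refl->D->L'->C->R'->C->plug->C
Char 6 ('G'): step: R->1, L=1; G->plug->G->R->H->L->A->refl->B->L'->A->R'->D->plug->D
Char 7 ('A'): step: R->2, L=1; A->plug->A->R->A->L->B->refl->A->L'->H->R'->C->plug->C
Char 8 ('D'): step: R->3, L=1; D->plug->D->R->D->L->H->refl->C->L'->E->R'->F->plug->F

Answer: DDACCDCF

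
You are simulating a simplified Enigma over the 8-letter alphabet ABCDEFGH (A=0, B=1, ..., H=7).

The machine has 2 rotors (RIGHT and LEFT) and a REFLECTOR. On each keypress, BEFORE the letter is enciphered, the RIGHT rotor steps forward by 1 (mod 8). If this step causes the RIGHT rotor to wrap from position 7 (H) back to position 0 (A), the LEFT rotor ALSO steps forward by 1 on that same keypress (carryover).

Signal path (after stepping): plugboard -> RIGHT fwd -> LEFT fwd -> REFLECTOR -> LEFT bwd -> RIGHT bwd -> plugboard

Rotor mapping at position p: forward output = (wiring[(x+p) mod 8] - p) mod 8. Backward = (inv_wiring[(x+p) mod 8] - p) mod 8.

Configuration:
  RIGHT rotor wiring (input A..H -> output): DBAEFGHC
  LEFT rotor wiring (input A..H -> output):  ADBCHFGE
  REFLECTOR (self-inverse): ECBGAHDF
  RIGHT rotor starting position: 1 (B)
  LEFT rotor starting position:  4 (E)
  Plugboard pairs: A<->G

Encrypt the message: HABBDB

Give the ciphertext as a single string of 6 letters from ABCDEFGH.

Answer: FHGGBG

Derivation:
Char 1 ('H'): step: R->2, L=4; H->plug->H->R->H->L->G->refl->D->L'->A->R'->F->plug->F
Char 2 ('A'): step: R->3, L=4; A->plug->G->R->G->L->F->refl->H->L'->F->R'->H->plug->H
Char 3 ('B'): step: R->4, L=4; B->plug->B->R->C->L->C->refl->B->L'->B->R'->A->plug->G
Char 4 ('B'): step: R->5, L=4; B->plug->B->R->C->L->C->refl->B->L'->B->R'->A->plug->G
Char 5 ('D'): step: R->6, L=4; D->plug->D->R->D->L->A->refl->E->L'->E->R'->B->plug->B
Char 6 ('B'): step: R->7, L=4; B->plug->B->R->E->L->E->refl->A->L'->D->R'->A->plug->G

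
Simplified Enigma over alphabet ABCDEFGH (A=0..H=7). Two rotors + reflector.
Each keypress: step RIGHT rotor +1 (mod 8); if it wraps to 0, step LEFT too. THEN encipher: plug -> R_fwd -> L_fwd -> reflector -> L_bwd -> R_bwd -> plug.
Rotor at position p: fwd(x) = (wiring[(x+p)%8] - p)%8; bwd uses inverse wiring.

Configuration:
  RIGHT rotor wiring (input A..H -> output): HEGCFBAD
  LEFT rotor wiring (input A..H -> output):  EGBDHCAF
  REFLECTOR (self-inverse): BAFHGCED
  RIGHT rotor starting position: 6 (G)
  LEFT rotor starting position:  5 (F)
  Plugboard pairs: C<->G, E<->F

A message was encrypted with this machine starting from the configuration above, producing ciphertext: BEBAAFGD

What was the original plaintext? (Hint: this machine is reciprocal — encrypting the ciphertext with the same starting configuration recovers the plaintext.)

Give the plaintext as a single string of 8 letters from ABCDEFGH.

Answer: DBFEBHBH

Derivation:
Char 1 ('B'): step: R->7, L=5; B->plug->B->R->A->L->F->refl->C->L'->H->R'->D->plug->D
Char 2 ('E'): step: R->0, L->6 (L advanced); E->plug->F->R->B->L->H->refl->D->L'->E->R'->B->plug->B
Char 3 ('B'): step: R->1, L=6; B->plug->B->R->F->L->F->refl->C->L'->A->R'->E->plug->F
Char 4 ('A'): step: R->2, L=6; A->plug->A->R->E->L->D->refl->H->L'->B->R'->F->plug->E
Char 5 ('A'): step: R->3, L=6; A->plug->A->R->H->L->E->refl->G->L'->C->R'->B->plug->B
Char 6 ('F'): step: R->4, L=6; F->plug->E->R->D->L->A->refl->B->L'->G->R'->H->plug->H
Char 7 ('G'): step: R->5, L=6; G->plug->C->R->G->L->B->refl->A->L'->D->R'->B->plug->B
Char 8 ('D'): step: R->6, L=6; D->plug->D->R->G->L->B->refl->A->L'->D->R'->H->plug->H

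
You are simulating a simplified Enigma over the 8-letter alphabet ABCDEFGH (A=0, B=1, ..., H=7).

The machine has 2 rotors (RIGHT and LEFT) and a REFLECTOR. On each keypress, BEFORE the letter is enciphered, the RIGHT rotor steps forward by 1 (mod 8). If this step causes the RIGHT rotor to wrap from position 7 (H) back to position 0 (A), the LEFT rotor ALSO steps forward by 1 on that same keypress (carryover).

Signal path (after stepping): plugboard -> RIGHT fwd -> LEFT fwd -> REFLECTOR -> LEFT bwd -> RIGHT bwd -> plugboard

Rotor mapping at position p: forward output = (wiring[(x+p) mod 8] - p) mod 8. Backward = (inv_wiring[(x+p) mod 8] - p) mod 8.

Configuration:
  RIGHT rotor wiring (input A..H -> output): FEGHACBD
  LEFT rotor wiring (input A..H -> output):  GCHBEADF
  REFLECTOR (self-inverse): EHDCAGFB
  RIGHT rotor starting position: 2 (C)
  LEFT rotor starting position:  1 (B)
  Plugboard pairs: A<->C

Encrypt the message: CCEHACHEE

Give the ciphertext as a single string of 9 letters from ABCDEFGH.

Char 1 ('C'): step: R->3, L=1; C->plug->A->R->E->L->H->refl->B->L'->A->R'->E->plug->E
Char 2 ('C'): step: R->4, L=1; C->plug->A->R->E->L->H->refl->B->L'->A->R'->F->plug->F
Char 3 ('E'): step: R->5, L=1; E->plug->E->R->H->L->F->refl->G->L'->B->R'->F->plug->F
Char 4 ('H'): step: R->6, L=1; H->plug->H->R->E->L->H->refl->B->L'->A->R'->E->plug->E
Char 5 ('A'): step: R->7, L=1; A->plug->C->R->F->L->C->refl->D->L'->D->R'->G->plug->G
Char 6 ('C'): step: R->0, L->2 (L advanced); C->plug->A->R->F->L->D->refl->C->L'->C->R'->F->plug->F
Char 7 ('H'): step: R->1, L=2; H->plug->H->R->E->L->B->refl->H->L'->B->R'->E->plug->E
Char 8 ('E'): step: R->2, L=2; E->plug->E->R->H->L->A->refl->E->L'->G->R'->C->plug->A
Char 9 ('E'): step: R->3, L=2; E->plug->E->R->A->L->F->refl->G->L'->D->R'->H->plug->H

Answer: EFFEGFEAH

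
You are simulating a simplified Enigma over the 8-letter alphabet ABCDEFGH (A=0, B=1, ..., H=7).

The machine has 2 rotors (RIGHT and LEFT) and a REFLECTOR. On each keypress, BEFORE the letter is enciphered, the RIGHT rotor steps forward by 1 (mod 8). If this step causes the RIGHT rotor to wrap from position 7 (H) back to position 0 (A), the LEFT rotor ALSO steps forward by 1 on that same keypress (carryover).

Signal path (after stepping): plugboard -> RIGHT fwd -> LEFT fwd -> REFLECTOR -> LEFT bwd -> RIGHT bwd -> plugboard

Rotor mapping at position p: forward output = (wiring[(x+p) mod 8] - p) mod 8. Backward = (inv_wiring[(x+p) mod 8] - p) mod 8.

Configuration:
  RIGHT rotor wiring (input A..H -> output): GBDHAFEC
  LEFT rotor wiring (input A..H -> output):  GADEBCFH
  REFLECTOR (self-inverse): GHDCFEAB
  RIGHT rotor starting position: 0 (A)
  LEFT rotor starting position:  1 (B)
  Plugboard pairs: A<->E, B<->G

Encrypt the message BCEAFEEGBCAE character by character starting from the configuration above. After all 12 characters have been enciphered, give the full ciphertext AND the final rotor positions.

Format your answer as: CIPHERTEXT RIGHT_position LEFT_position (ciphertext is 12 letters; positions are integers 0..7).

Char 1 ('B'): step: R->1, L=1; B->plug->G->R->B->L->C->refl->D->L'->C->R'->B->plug->G
Char 2 ('C'): step: R->2, L=1; C->plug->C->R->G->L->G->refl->A->L'->D->R'->D->plug->D
Char 3 ('E'): step: R->3, L=1; E->plug->A->R->E->L->B->refl->H->L'->A->R'->H->plug->H
Char 4 ('A'): step: R->4, L=1; A->plug->E->R->C->L->D->refl->C->L'->B->R'->B->plug->G
Char 5 ('F'): step: R->5, L=1; F->plug->F->R->G->L->G->refl->A->L'->D->R'->H->plug->H
Char 6 ('E'): step: R->6, L=1; E->plug->A->R->G->L->G->refl->A->L'->D->R'->D->plug->D
Char 7 ('E'): step: R->7, L=1; E->plug->A->R->D->L->A->refl->G->L'->G->R'->G->plug->B
Char 8 ('G'): step: R->0, L->2 (L advanced); G->plug->B->R->B->L->C->refl->D->L'->E->R'->G->plug->B
Char 9 ('B'): step: R->1, L=2; B->plug->G->R->B->L->C->refl->D->L'->E->R'->E->plug->A
Char 10 ('C'): step: R->2, L=2; C->plug->C->R->G->L->E->refl->F->L'->F->R'->B->plug->G
Char 11 ('A'): step: R->3, L=2; A->plug->E->R->H->L->G->refl->A->L'->D->R'->F->plug->F
Char 12 ('E'): step: R->4, L=2; E->plug->A->R->E->L->D->refl->C->L'->B->R'->B->plug->G
Final: ciphertext=GDHGHDBBAGFG, RIGHT=4, LEFT=2

Answer: GDHGHDBBAGFG 4 2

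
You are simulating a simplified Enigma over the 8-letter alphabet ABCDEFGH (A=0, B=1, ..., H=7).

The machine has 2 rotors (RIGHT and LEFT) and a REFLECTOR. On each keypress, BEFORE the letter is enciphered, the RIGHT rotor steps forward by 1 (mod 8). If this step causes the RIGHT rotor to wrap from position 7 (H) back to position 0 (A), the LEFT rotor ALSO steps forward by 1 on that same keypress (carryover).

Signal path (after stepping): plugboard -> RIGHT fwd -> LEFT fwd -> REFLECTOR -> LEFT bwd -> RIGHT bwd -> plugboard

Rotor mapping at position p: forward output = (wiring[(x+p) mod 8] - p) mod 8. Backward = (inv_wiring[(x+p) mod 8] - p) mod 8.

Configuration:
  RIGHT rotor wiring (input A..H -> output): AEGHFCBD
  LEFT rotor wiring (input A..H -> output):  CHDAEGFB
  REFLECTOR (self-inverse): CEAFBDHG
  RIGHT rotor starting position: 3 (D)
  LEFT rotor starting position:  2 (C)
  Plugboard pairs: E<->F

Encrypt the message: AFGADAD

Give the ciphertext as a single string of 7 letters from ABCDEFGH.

Char 1 ('A'): step: R->4, L=2; A->plug->A->R->B->L->G->refl->H->L'->F->R'->C->plug->C
Char 2 ('F'): step: R->5, L=2; F->plug->E->R->H->L->F->refl->D->L'->E->R'->B->plug->B
Char 3 ('G'): step: R->6, L=2; G->plug->G->R->H->L->F->refl->D->L'->E->R'->H->plug->H
Char 4 ('A'): step: R->7, L=2; A->plug->A->R->E->L->D->refl->F->L'->H->R'->D->plug->D
Char 5 ('D'): step: R->0, L->3 (L advanced); D->plug->D->R->H->L->A->refl->C->L'->D->R'->H->plug->H
Char 6 ('A'): step: R->1, L=3; A->plug->A->R->D->L->C->refl->A->L'->H->R'->H->plug->H
Char 7 ('D'): step: R->2, L=3; D->plug->D->R->A->L->F->refl->D->L'->C->R'->H->plug->H

Answer: CBHDHHH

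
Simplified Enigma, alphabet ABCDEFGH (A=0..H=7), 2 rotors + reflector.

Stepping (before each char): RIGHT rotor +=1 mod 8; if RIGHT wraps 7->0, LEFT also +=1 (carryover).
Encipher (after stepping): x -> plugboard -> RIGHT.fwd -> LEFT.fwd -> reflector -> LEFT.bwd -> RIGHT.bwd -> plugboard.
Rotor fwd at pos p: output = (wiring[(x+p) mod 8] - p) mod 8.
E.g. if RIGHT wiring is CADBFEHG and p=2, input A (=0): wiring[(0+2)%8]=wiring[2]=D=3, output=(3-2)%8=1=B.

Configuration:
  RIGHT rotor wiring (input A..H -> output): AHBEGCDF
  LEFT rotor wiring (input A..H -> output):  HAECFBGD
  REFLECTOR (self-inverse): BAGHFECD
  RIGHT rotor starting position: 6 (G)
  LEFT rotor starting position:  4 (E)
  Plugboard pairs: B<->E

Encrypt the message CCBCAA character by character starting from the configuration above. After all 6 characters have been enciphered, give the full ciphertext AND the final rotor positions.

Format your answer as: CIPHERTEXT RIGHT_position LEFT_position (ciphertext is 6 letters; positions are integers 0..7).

Char 1 ('C'): step: R->7, L=4; C->plug->C->R->A->L->B->refl->A->L'->G->R'->A->plug->A
Char 2 ('C'): step: R->0, L->5 (L advanced); C->plug->C->R->B->L->B->refl->A->L'->H->R'->B->plug->E
Char 3 ('B'): step: R->1, L=5; B->plug->E->R->B->L->B->refl->A->L'->H->R'->H->plug->H
Char 4 ('C'): step: R->2, L=5; C->plug->C->R->E->L->D->refl->H->L'->F->R'->H->plug->H
Char 5 ('A'): step: R->3, L=5; A->plug->A->R->B->L->B->refl->A->L'->H->R'->C->plug->C
Char 6 ('A'): step: R->4, L=5; A->plug->A->R->C->L->G->refl->C->L'->D->R'->F->plug->F
Final: ciphertext=AEHHCF, RIGHT=4, LEFT=5

Answer: AEHHCF 4 5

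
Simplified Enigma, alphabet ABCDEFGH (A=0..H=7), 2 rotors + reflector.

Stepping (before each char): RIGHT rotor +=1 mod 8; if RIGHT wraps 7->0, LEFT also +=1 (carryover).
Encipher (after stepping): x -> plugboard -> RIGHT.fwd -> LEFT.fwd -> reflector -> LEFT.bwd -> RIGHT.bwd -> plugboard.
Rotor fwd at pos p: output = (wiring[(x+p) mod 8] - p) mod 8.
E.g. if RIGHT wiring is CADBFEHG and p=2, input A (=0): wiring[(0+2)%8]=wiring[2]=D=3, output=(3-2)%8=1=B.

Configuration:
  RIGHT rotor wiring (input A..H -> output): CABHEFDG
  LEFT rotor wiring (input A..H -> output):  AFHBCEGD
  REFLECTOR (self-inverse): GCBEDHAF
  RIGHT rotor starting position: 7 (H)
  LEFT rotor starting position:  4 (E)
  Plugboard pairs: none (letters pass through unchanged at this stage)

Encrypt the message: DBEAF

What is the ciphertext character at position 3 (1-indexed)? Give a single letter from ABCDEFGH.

Char 1 ('D'): step: R->0, L->5 (L advanced); D->plug->D->R->H->L->F->refl->H->L'->A->R'->B->plug->B
Char 2 ('B'): step: R->1, L=5; B->plug->B->R->A->L->H->refl->F->L'->H->R'->A->plug->A
Char 3 ('E'): step: R->2, L=5; E->plug->E->R->B->L->B->refl->C->L'->F->R'->B->plug->B

B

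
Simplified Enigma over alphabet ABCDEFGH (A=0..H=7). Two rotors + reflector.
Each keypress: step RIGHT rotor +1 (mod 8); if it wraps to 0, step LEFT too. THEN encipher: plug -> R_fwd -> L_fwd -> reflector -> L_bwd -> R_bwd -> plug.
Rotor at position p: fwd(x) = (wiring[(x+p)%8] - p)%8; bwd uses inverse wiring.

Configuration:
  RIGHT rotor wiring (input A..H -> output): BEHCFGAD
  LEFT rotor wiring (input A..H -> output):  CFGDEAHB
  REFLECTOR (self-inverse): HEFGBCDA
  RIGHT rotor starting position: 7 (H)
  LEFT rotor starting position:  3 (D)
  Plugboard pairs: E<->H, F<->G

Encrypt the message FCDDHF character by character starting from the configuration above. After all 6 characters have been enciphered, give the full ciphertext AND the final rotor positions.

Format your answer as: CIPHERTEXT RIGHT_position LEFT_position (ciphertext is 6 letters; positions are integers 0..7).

Char 1 ('F'): step: R->0, L->4 (L advanced); F->plug->G->R->A->L->A->refl->H->L'->H->R'->C->plug->C
Char 2 ('C'): step: R->1, L=4; C->plug->C->R->B->L->E->refl->B->L'->F->R'->E->plug->H
Char 3 ('D'): step: R->2, L=4; D->plug->D->R->E->L->G->refl->D->L'->C->R'->H->plug->E
Char 4 ('D'): step: R->3, L=4; D->plug->D->R->F->L->B->refl->E->L'->B->R'->G->plug->F
Char 5 ('H'): step: R->4, L=4; H->plug->E->R->F->L->B->refl->E->L'->B->R'->A->plug->A
Char 6 ('F'): step: R->5, L=4; F->plug->G->R->F->L->B->refl->E->L'->B->R'->A->plug->A
Final: ciphertext=CHEFAA, RIGHT=5, LEFT=4

Answer: CHEFAA 5 4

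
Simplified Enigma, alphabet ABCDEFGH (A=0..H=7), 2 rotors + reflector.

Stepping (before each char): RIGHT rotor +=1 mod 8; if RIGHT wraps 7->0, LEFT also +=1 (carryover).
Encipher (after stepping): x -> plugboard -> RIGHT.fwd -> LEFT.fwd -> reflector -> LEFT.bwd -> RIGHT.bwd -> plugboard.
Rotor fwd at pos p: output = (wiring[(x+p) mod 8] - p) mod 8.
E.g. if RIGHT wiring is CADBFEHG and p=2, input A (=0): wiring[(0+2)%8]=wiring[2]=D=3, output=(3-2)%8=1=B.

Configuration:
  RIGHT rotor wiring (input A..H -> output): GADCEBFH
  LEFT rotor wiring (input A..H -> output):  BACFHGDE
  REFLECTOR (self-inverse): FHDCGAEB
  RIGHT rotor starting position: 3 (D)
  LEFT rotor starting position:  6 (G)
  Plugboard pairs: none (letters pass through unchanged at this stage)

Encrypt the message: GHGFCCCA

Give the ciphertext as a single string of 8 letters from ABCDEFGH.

Char 1 ('G'): step: R->4, L=6; G->plug->G->R->H->L->A->refl->F->L'->A->R'->A->plug->A
Char 2 ('H'): step: R->5, L=6; H->plug->H->R->H->L->A->refl->F->L'->A->R'->B->plug->B
Char 3 ('G'): step: R->6, L=6; G->plug->G->R->G->L->B->refl->H->L'->F->R'->E->plug->E
Char 4 ('F'): step: R->7, L=6; F->plug->F->R->F->L->H->refl->B->L'->G->R'->H->plug->H
Char 5 ('C'): step: R->0, L->7 (L advanced); C->plug->C->R->D->L->D->refl->C->L'->B->R'->F->plug->F
Char 6 ('C'): step: R->1, L=7; C->plug->C->R->B->L->C->refl->D->L'->D->R'->D->plug->D
Char 7 ('C'): step: R->2, L=7; C->plug->C->R->C->L->B->refl->H->L'->G->R'->H->plug->H
Char 8 ('A'): step: R->3, L=7; A->plug->A->R->H->L->E->refl->G->L'->E->R'->E->plug->E

Answer: ABEHFDHE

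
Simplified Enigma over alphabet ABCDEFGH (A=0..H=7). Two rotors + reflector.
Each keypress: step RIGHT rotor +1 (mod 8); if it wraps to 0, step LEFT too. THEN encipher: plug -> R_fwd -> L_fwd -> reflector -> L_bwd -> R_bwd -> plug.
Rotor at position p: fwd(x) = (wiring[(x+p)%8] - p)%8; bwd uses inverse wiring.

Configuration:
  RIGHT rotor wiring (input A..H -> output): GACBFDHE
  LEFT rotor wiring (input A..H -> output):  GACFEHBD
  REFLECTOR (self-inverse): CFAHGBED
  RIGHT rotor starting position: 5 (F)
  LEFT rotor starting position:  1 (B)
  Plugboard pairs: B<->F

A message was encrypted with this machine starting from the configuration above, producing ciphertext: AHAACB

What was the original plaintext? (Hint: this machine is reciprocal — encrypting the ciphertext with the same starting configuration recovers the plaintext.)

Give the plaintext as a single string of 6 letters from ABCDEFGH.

Answer: GDGBEG

Derivation:
Char 1 ('A'): step: R->6, L=1; A->plug->A->R->B->L->B->refl->F->L'->H->R'->G->plug->G
Char 2 ('H'): step: R->7, L=1; H->plug->H->R->A->L->H->refl->D->L'->D->R'->D->plug->D
Char 3 ('A'): step: R->0, L->2 (L advanced); A->plug->A->R->G->L->E->refl->G->L'->H->R'->G->plug->G
Char 4 ('A'): step: R->1, L=2; A->plug->A->R->H->L->G->refl->E->L'->G->R'->F->plug->B
Char 5 ('C'): step: R->2, L=2; C->plug->C->R->D->L->F->refl->B->L'->F->R'->E->plug->E
Char 6 ('B'): step: R->3, L=2; B->plug->F->R->D->L->F->refl->B->L'->F->R'->G->plug->G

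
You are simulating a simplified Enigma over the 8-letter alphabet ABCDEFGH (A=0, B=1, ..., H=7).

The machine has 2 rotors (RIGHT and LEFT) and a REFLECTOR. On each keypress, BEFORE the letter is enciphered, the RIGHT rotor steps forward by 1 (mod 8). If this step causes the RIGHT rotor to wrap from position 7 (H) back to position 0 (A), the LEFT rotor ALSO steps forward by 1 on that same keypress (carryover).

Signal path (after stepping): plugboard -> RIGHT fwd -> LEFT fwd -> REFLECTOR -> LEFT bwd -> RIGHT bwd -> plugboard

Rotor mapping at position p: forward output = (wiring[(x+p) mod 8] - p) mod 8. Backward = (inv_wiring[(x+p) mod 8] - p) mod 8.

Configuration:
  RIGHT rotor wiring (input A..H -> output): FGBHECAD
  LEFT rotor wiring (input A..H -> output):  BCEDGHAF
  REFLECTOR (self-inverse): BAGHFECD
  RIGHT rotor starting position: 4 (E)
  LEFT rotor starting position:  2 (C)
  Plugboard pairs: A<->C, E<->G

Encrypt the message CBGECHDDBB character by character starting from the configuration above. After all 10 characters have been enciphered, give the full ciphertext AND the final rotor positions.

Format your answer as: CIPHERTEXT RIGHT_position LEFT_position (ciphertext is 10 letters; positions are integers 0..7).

Char 1 ('C'): step: R->5, L=2; C->plug->A->R->F->L->D->refl->H->L'->G->R'->C->plug->A
Char 2 ('B'): step: R->6, L=2; B->plug->B->R->F->L->D->refl->H->L'->G->R'->G->plug->E
Char 3 ('G'): step: R->7, L=2; G->plug->E->R->A->L->C->refl->G->L'->E->R'->A->plug->C
Char 4 ('E'): step: R->0, L->3 (L advanced); E->plug->G->R->A->L->A->refl->B->L'->H->R'->D->plug->D
Char 5 ('C'): step: R->1, L=3; C->plug->A->R->F->L->G->refl->C->L'->E->R'->H->plug->H
Char 6 ('H'): step: R->2, L=3; H->plug->H->R->E->L->C->refl->G->L'->F->R'->B->plug->B
Char 7 ('D'): step: R->3, L=3; D->plug->D->R->F->L->G->refl->C->L'->E->R'->A->plug->C
Char 8 ('D'): step: R->4, L=3; D->plug->D->R->H->L->B->refl->A->L'->A->R'->A->plug->C
Char 9 ('B'): step: R->5, L=3; B->plug->B->R->D->L->F->refl->E->L'->C->R'->G->plug->E
Char 10 ('B'): step: R->6, L=3; B->plug->B->R->F->L->G->refl->C->L'->E->R'->H->plug->H
Final: ciphertext=AECDHBCCEH, RIGHT=6, LEFT=3

Answer: AECDHBCCEH 6 3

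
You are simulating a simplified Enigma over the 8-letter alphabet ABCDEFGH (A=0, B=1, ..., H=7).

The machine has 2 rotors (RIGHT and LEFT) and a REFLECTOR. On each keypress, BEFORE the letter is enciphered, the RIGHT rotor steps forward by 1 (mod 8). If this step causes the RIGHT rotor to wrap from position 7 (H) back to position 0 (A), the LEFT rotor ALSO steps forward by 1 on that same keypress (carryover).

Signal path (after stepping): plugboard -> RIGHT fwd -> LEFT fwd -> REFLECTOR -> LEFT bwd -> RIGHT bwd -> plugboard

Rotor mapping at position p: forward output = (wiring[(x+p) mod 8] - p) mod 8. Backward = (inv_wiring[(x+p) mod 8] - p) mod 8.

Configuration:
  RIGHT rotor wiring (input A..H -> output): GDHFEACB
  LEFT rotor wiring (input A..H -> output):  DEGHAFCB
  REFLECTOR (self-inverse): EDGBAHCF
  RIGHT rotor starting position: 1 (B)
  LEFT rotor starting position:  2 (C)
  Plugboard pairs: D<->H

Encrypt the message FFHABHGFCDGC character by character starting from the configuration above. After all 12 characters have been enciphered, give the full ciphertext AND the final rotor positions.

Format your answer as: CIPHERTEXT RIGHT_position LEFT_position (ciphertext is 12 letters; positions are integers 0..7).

Char 1 ('F'): step: R->2, L=2; F->plug->F->R->H->L->C->refl->G->L'->C->R'->C->plug->C
Char 2 ('F'): step: R->3, L=2; F->plug->F->R->D->L->D->refl->B->L'->G->R'->E->plug->E
Char 3 ('H'): step: R->4, L=2; H->plug->D->R->F->L->H->refl->F->L'->B->R'->H->plug->D
Char 4 ('A'): step: R->5, L=2; A->plug->A->R->D->L->D->refl->B->L'->G->R'->E->plug->E
Char 5 ('B'): step: R->6, L=2; B->plug->B->R->D->L->D->refl->B->L'->G->R'->G->plug->G
Char 6 ('H'): step: R->7, L=2; H->plug->D->R->A->L->E->refl->A->L'->E->R'->C->plug->C
Char 7 ('G'): step: R->0, L->3 (L advanced); G->plug->G->R->C->L->C->refl->G->L'->E->R'->E->plug->E
Char 8 ('F'): step: R->1, L=3; F->plug->F->R->B->L->F->refl->H->L'->D->R'->D->plug->H
Char 9 ('C'): step: R->2, L=3; C->plug->C->R->C->L->C->refl->G->L'->E->R'->G->plug->G
Char 10 ('D'): step: R->3, L=3; D->plug->H->R->E->L->G->refl->C->L'->C->R'->A->plug->A
Char 11 ('G'): step: R->4, L=3; G->plug->G->R->D->L->H->refl->F->L'->B->R'->H->plug->D
Char 12 ('C'): step: R->5, L=3; C->plug->C->R->E->L->G->refl->C->L'->C->R'->F->plug->F
Final: ciphertext=CEDEGCEHGADF, RIGHT=5, LEFT=3

Answer: CEDEGCEHGADF 5 3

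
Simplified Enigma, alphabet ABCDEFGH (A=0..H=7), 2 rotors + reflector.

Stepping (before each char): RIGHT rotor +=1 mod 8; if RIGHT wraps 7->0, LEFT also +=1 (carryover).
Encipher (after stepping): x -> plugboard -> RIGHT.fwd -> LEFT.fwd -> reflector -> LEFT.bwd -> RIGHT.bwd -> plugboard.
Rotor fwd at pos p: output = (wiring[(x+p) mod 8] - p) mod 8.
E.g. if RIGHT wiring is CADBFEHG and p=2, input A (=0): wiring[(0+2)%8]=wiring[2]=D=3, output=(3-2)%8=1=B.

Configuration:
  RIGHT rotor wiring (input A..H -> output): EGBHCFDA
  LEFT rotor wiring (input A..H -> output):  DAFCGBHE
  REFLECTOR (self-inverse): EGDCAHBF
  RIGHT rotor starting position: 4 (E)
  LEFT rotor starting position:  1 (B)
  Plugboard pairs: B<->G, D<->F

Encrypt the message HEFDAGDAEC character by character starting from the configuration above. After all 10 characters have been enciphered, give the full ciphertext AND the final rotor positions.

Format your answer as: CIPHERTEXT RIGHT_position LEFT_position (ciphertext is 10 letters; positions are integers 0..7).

Answer: BFGHGCCCBH 6 2

Derivation:
Char 1 ('H'): step: R->5, L=1; H->plug->H->R->F->L->G->refl->B->L'->C->R'->G->plug->B
Char 2 ('E'): step: R->6, L=1; E->plug->E->R->D->L->F->refl->H->L'->A->R'->D->plug->F
Char 3 ('F'): step: R->7, L=1; F->plug->D->R->C->L->B->refl->G->L'->F->R'->B->plug->G
Char 4 ('D'): step: R->0, L->2 (L advanced); D->plug->F->R->F->L->C->refl->D->L'->A->R'->H->plug->H
Char 5 ('A'): step: R->1, L=2; A->plug->A->R->F->L->C->refl->D->L'->A->R'->B->plug->G
Char 6 ('G'): step: R->2, L=2; G->plug->B->R->F->L->C->refl->D->L'->A->R'->C->plug->C
Char 7 ('D'): step: R->3, L=2; D->plug->F->R->B->L->A->refl->E->L'->C->R'->C->plug->C
Char 8 ('A'): step: R->4, L=2; A->plug->A->R->G->L->B->refl->G->L'->H->R'->C->plug->C
Char 9 ('E'): step: R->5, L=2; E->plug->E->R->B->L->A->refl->E->L'->C->R'->G->plug->B
Char 10 ('C'): step: R->6, L=2; C->plug->C->R->G->L->B->refl->G->L'->H->R'->H->plug->H
Final: ciphertext=BFGHGCCCBH, RIGHT=6, LEFT=2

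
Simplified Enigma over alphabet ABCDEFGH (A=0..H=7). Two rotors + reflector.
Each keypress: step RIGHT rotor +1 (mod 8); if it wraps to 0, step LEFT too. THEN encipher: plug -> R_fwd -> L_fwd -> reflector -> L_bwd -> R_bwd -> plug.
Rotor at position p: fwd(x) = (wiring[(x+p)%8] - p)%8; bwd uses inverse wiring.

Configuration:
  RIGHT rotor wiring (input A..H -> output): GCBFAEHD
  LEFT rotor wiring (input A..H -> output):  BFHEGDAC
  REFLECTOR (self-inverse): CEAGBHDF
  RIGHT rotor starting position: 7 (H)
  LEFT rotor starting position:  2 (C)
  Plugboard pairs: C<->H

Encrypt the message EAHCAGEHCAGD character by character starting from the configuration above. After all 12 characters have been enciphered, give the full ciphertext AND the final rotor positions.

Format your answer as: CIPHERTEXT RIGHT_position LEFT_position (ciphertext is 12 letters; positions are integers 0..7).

Answer: GCDAHADAAHFH 3 4

Derivation:
Char 1 ('E'): step: R->0, L->3 (L advanced); E->plug->E->R->A->L->B->refl->E->L'->H->R'->G->plug->G
Char 2 ('A'): step: R->1, L=3; A->plug->A->R->B->L->D->refl->G->L'->F->R'->H->plug->C
Char 3 ('H'): step: R->2, L=3; H->plug->C->R->G->L->C->refl->A->L'->C->R'->D->plug->D
Char 4 ('C'): step: R->3, L=3; C->plug->H->R->G->L->C->refl->A->L'->C->R'->A->plug->A
Char 5 ('A'): step: R->4, L=3; A->plug->A->R->E->L->H->refl->F->L'->D->R'->C->plug->H
Char 6 ('G'): step: R->5, L=3; G->plug->G->R->A->L->B->refl->E->L'->H->R'->A->plug->A
Char 7 ('E'): step: R->6, L=3; E->plug->E->R->D->L->F->refl->H->L'->E->R'->D->plug->D
Char 8 ('H'): step: R->7, L=3; H->plug->C->R->D->L->F->refl->H->L'->E->R'->A->plug->A
Char 9 ('C'): step: R->0, L->4 (L advanced); C->plug->H->R->D->L->G->refl->D->L'->G->R'->A->plug->A
Char 10 ('A'): step: R->1, L=4; A->plug->A->R->B->L->H->refl->F->L'->E->R'->C->plug->H
Char 11 ('G'): step: R->2, L=4; G->plug->G->R->E->L->F->refl->H->L'->B->R'->F->plug->F
Char 12 ('D'): step: R->3, L=4; D->plug->D->R->E->L->F->refl->H->L'->B->R'->C->plug->H
Final: ciphertext=GCDAHADAAHFH, RIGHT=3, LEFT=4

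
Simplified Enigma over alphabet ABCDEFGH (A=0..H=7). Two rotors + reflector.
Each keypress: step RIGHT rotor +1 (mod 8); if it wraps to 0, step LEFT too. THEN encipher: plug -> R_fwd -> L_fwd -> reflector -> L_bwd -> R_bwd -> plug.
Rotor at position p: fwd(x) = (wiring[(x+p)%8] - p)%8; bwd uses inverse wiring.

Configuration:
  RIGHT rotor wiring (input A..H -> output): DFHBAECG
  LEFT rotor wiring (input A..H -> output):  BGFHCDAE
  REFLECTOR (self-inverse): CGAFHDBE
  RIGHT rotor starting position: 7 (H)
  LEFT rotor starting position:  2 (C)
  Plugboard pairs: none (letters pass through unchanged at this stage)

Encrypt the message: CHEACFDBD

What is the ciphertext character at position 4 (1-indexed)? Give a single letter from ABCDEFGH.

Char 1 ('C'): step: R->0, L->3 (L advanced); C->plug->C->R->H->L->C->refl->A->L'->C->R'->G->plug->G
Char 2 ('H'): step: R->1, L=3; H->plug->H->R->C->L->A->refl->C->L'->H->R'->D->plug->D
Char 3 ('E'): step: R->2, L=3; E->plug->E->R->A->L->E->refl->H->L'->B->R'->G->plug->G
Char 4 ('A'): step: R->3, L=3; A->plug->A->R->G->L->D->refl->F->L'->D->R'->E->plug->E

E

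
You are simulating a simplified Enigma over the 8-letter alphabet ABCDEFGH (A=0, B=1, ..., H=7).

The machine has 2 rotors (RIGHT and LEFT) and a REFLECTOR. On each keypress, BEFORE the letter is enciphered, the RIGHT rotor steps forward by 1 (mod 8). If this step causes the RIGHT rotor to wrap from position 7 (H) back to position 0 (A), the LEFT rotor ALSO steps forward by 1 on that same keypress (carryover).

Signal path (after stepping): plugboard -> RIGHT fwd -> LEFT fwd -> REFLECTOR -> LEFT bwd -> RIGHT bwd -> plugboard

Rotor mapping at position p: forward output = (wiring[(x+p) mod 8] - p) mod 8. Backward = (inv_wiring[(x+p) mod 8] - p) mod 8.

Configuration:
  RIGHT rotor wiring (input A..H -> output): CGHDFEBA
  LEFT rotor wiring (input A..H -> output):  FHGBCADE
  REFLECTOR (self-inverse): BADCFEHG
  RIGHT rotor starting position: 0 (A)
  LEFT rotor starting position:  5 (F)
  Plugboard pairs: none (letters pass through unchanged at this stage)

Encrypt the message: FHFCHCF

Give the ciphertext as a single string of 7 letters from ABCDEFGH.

Answer: DGDGBDC

Derivation:
Char 1 ('F'): step: R->1, L=5; F->plug->F->R->A->L->D->refl->C->L'->E->R'->D->plug->D
Char 2 ('H'): step: R->2, L=5; H->plug->H->R->E->L->C->refl->D->L'->A->R'->G->plug->G
Char 3 ('F'): step: R->3, L=5; F->plug->F->R->H->L->F->refl->E->L'->G->R'->D->plug->D
Char 4 ('C'): step: R->4, L=5; C->plug->C->R->F->L->B->refl->A->L'->D->R'->G->plug->G
Char 5 ('H'): step: R->5, L=5; H->plug->H->R->A->L->D->refl->C->L'->E->R'->B->plug->B
Char 6 ('C'): step: R->6, L=5; C->plug->C->R->E->L->C->refl->D->L'->A->R'->D->plug->D
Char 7 ('F'): step: R->7, L=5; F->plug->F->R->G->L->E->refl->F->L'->H->R'->C->plug->C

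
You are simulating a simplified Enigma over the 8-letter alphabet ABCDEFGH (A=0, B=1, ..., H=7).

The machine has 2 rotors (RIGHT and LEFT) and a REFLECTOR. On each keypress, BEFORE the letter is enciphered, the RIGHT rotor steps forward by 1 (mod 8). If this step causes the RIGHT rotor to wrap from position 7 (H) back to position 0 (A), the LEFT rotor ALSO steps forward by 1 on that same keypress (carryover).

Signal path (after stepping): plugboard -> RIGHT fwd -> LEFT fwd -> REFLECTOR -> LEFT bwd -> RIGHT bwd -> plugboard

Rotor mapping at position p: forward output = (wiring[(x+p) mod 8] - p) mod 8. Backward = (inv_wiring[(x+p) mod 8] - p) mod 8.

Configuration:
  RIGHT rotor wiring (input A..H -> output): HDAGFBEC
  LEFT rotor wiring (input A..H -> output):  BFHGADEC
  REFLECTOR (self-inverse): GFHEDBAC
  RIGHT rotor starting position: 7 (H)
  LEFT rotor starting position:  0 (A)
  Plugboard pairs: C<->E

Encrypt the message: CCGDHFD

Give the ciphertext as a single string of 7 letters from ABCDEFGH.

Char 1 ('C'): step: R->0, L->1 (L advanced); C->plug->E->R->F->L->D->refl->E->L'->A->R'->C->plug->E
Char 2 ('C'): step: R->1, L=1; C->plug->E->R->A->L->E->refl->D->L'->F->R'->C->plug->E
Char 3 ('G'): step: R->2, L=1; G->plug->G->R->F->L->D->refl->E->L'->A->R'->F->plug->F
Char 4 ('D'): step: R->3, L=1; D->plug->D->R->B->L->G->refl->A->L'->H->R'->E->plug->C
Char 5 ('H'): step: R->4, L=1; H->plug->H->R->C->L->F->refl->B->L'->G->R'->D->plug->D
Char 6 ('F'): step: R->5, L=1; F->plug->F->R->D->L->H->refl->C->L'->E->R'->A->plug->A
Char 7 ('D'): step: R->6, L=1; D->plug->D->R->F->L->D->refl->E->L'->A->R'->F->plug->F

Answer: EEFCDAF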